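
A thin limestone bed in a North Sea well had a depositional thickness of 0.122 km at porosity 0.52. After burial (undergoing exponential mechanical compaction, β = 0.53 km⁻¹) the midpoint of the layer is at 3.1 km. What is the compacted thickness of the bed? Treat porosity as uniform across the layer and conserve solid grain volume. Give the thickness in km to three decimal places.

0.065 km

Porosity at 3.1 km: n = 0.52·exp(−0.53×3.1) = 0.1006
Solid-volume conservation: h(1−n) = h₀(1−n₀) ⇒ h = h₀·(1−n₀)/(1−n)
h = 0.122 × (1 − 0.52)/(1 − 0.1006) = 0.122 × 0.5337 = 0.0651 km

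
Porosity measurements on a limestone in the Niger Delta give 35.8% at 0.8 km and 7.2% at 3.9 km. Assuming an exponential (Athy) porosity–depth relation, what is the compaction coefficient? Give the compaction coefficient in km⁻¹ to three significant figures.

Athy: n(d) = n₀ e^(−βd) ⇒ n₁/n₂ = e^{β(d₂−d₁)} ⇒ β = ln(n₁/n₂)/(d₂−d₁)
β = ln(0.358/0.072) / (3.9 − 0.8) = ln(4.972) / 3.1 = 1.6039 / 3.1 = 0.5174 km⁻¹

0.517 km⁻¹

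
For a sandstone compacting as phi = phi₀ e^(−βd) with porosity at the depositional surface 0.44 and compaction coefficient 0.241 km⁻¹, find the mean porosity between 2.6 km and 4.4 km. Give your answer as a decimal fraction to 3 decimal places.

0.191

⟨phi⟩ = (1/(d₂−d₁)) ∫ phi₀ e^(−βd) dd = phi₀·(e^(−β·d₁) − e^(−β·d₂)) / (β·(d₂−d₁))
e^(−0.241×2.6) = 0.5344; e^(−0.241×4.4) = 0.3463
⟨phi⟩ = 0.44 × (0.5344 − 0.3463) / (0.241 × 1.8) = 0.44 × 0.4336 = 0.1908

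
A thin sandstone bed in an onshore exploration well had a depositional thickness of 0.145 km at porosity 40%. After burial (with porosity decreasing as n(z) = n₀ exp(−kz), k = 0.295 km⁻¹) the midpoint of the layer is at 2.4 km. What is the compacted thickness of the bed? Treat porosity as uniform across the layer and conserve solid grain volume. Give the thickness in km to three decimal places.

Porosity at 2.4 km: n = 0.4·exp(−0.295×2.4) = 0.1971
Solid-volume conservation: h(1−n) = h₀(1−n₀) ⇒ h = h₀·(1−n₀)/(1−n)
h = 0.145 × (1 − 0.4)/(1 − 0.1971) = 0.145 × 0.7472 = 0.1084 km

0.108 km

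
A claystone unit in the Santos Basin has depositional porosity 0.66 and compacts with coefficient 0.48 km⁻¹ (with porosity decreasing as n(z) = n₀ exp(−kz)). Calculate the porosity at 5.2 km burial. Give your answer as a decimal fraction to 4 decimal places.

n = n₀·exp(−k·z) = 0.66 × exp(−0.48 × 5.2) = 0.66 × exp(−2.496)
  = 0.66 × 0.0824 = 0.0544

0.0544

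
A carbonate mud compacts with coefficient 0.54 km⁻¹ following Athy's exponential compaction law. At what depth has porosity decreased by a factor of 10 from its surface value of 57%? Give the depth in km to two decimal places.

n/n₀ = 1/10 ⇒ exp(−c·z) = 1/10 ⇒ z = ln(10) / c
z = 2.3026 / 0.54 = 4.264 km

4.26 km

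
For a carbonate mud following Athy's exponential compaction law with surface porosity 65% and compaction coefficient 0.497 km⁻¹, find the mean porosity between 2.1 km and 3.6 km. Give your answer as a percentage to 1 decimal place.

⟨n⟩ = (1/(z₂−z₁)) ∫ n₀ e^(−kz) dz = n₀·(e^(−k·z₁) − e^(−k·z₂)) / (k·(z₂−z₁))
e^(−0.497×2.1) = 0.3521; e^(−0.497×3.6) = 0.1671
⟨n⟩ = 0.65 × (0.3521 − 0.1671) / (0.497 × 1.5) = 0.65 × 0.2482 = 0.1613

16.1%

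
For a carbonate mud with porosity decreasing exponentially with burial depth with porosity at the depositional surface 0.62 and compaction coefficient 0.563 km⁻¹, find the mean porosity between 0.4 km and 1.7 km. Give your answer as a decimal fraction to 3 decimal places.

⟨φ⟩ = (1/(z₂−z₁)) ∫ φ₀ e^(−cz) dz = φ₀·(e^(−c·z₁) − e^(−c·z₂)) / (c·(z₂−z₁))
e^(−0.563×0.4) = 0.7984; e^(−0.563×1.7) = 0.3840
⟨φ⟩ = 0.62 × (0.7984 − 0.3840) / (0.563 × 1.3) = 0.62 × 0.5661 = 0.3510

0.351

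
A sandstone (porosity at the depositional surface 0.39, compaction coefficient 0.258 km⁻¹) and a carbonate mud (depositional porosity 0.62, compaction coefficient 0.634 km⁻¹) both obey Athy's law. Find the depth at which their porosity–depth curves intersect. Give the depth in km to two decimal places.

Set phi₀ₐ e^(−βₐz) = phi₀ᵦ e^(−βᵦz) ⇒ ln(phi₀ₐ/phi₀ᵦ) = (βₐ − βᵦ)·z
z = ln(0.39/0.62) / (0.258 − 0.634) = -0.4636 / -0.376 = 1.233 km

1.23 km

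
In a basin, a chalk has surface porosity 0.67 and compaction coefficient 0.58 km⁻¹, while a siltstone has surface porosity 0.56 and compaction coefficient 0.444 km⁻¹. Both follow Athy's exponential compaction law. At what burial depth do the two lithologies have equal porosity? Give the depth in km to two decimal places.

1.32 km

Set φ₀ₐ e^(−cₐz) = φ₀ᵦ e^(−cᵦz) ⇒ ln(φ₀ₐ/φ₀ᵦ) = (cₐ − cᵦ)·z
z = ln(0.67/0.56) / (0.58 − 0.444) = 0.1793 / 0.136 = 1.319 km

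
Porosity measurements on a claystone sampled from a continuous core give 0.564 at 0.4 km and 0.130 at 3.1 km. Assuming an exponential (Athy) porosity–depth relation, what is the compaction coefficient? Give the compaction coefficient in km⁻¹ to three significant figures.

0.544 km⁻¹

Athy: n(Z) = n₀ e^(−βZ) ⇒ n₁/n₂ = e^{β(Z₂−Z₁)} ⇒ β = ln(n₁/n₂)/(Z₂−Z₁)
β = ln(0.564/0.13) / (3.1 − 0.4) = ln(4.338) / 2.7 = 1.4675 / 2.7 = 0.5435 km⁻¹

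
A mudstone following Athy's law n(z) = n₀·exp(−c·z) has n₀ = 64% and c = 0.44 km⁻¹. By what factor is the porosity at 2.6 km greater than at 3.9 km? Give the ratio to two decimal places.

1.77

n(z₁)/n(z₂) = e^(−c·z₁)/e^(−c·z₂) = e^{c(z₂−z₁)}
= exp(0.44 × 1.3) = exp(0.572) = 1.7718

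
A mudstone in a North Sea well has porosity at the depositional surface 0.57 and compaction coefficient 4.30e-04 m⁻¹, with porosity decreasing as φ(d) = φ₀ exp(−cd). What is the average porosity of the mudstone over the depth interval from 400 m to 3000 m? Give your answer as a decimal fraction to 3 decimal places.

0.289

Working in km (1 km = 1000 m; c in km⁻¹ = c in m⁻¹ × 1000):
⟨φ⟩ = (1/(d₂−d₁)) ∫ φ₀ e^(−cd) dd = φ₀·(e^(−c·d₁) − e^(−c·d₂)) / (c·(d₂−d₁))
e^(−0.43×0.4) = 0.8420; e^(−0.43×3) = 0.2753
⟨φ⟩ = 0.57 × (0.8420 − 0.2753) / (0.43 × 2.6) = 0.57 × 0.5069 = 0.2889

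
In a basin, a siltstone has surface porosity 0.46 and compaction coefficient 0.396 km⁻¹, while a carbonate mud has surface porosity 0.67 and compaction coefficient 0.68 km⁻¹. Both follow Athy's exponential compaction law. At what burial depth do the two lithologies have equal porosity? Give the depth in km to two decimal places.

1.32 km

Set n₀ₐ e^(−cₐZ) = n₀ᵦ e^(−cᵦZ) ⇒ ln(n₀ₐ/n₀ᵦ) = (cₐ − cᵦ)·Z
Z = ln(0.46/0.67) / (0.396 − 0.68) = -0.3761 / -0.284 = 1.324 km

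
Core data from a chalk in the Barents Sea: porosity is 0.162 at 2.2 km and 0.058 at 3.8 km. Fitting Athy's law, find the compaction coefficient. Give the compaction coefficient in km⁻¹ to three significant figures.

Athy: n(z) = n₀ e^(−kz) ⇒ n₁/n₂ = e^{k(z₂−z₁)} ⇒ k = ln(n₁/n₂)/(z₂−z₁)
k = ln(0.162/0.058) / (3.8 − 2.2) = ln(2.793) / 1.6 = 1.0272 / 1.6 = 0.642 km⁻¹

0.642 km⁻¹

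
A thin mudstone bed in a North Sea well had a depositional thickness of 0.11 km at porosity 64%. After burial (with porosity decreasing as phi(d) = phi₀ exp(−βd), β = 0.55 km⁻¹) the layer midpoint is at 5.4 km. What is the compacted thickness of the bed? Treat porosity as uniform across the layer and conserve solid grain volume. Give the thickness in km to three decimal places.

0.041 km

Porosity at 5.4 km: phi = 0.64·exp(−0.55×5.4) = 0.0328
Solid-volume conservation: h(1−phi) = h₀(1−phi₀) ⇒ h = h₀·(1−phi₀)/(1−phi)
h = 0.11 × (1 − 0.64)/(1 − 0.0328) = 0.11 × 0.3722 = 0.0409 km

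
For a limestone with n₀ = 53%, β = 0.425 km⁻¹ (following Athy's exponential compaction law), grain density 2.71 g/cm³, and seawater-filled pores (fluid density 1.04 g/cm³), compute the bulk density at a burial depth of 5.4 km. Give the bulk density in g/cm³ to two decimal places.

2.62 g/cm³

Porosity at depth: n = 0.53·exp(−0.425×5.4) = 0.53×0.1008 = 0.0534
Bulk density: ρ_b = (1−n)ρ_g + n·ρ_f = 0.9466×2.71 + 0.0534×1.04
       = 2.565 + 0.056 = 2.621 g/cm³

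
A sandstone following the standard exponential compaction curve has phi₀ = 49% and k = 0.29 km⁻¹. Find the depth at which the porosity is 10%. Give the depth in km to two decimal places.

5.48 km

Invert Athy's law: d = ln(phi₀/phi) / k
d = ln(0.49/0.1) / 0.29 = ln(4.9) / 0.29 = 1.5892 / 0.29 = 5.480 km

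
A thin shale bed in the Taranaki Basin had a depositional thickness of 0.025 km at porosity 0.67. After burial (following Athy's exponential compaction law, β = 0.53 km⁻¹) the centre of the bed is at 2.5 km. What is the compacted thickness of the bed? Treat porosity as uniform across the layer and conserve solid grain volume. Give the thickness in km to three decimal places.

Porosity at 2.5 km: phi = 0.67·exp(−0.53×2.5) = 0.1781
Solid-volume conservation: h(1−phi) = h₀(1−phi₀) ⇒ h = h₀·(1−phi₀)/(1−phi)
h = 0.025 × (1 − 0.67)/(1 − 0.1781) = 0.025 × 0.4015 = 0.0100 km

0.010 km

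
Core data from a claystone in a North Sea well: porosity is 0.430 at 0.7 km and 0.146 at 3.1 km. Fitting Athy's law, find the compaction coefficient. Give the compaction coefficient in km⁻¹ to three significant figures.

0.450 km⁻¹

Athy: n(z) = n₀ e^(−βz) ⇒ n₁/n₂ = e^{β(z₂−z₁)} ⇒ β = ln(n₁/n₂)/(z₂−z₁)
β = ln(0.43/0.146) / (3.1 − 0.7) = ln(2.945) / 2.4 = 1.0802 / 2.4 = 0.4501 km⁻¹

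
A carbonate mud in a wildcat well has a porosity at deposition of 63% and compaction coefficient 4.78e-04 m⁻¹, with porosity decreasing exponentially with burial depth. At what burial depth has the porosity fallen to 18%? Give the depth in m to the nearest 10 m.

Working in km (1 km = 1000 m; β in km⁻¹ = β in m⁻¹ × 1000):
Invert Athy's law: z = ln(phi₀/phi) / β
z = ln(0.63/0.18) / 0.478 = ln(3.5) / 0.478 = 1.2528 / 0.478 = 2.621 km

2620 m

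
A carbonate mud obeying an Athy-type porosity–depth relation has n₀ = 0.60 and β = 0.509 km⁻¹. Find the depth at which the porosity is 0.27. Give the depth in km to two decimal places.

1.57 km

Invert Athy's law: d = ln(n₀/n) / β
d = ln(0.6/0.27) / 0.509 = ln(2.222) / 0.509 = 0.7985 / 0.509 = 1.569 km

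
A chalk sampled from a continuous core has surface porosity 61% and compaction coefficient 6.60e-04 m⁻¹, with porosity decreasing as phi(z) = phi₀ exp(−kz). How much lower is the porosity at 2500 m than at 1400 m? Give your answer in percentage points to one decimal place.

12.5 percentage points

Working in km (1 km = 1000 m; k in km⁻¹ = k in m⁻¹ × 1000):
phi(1.4) = 0.61·e^(−0.66×1.4) = 0.2421
phi(2.5) = 0.61·e^(−0.66×2.5) = 0.1172
Δphi = 0.2421 − 0.1172 = 0.1250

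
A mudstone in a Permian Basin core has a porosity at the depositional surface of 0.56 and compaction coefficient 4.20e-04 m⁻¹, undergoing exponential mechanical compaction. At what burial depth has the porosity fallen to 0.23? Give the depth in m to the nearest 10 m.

2120 m

Working in km (1 km = 1000 m; k in km⁻¹ = k in m⁻¹ × 1000):
Invert Athy's law: z = ln(n₀/n) / k
z = ln(0.56/0.23) / 0.42 = ln(2.435) / 0.42 = 0.8899 / 0.42 = 2.119 km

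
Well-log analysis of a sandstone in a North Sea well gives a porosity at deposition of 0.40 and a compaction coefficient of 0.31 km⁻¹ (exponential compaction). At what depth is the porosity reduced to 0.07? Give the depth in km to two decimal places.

5.62 km

Invert Athy's law: z = ln(phi₀/phi) / β
z = ln(0.4/0.07) / 0.31 = ln(5.714) / 0.31 = 1.7430 / 0.31 = 5.622 km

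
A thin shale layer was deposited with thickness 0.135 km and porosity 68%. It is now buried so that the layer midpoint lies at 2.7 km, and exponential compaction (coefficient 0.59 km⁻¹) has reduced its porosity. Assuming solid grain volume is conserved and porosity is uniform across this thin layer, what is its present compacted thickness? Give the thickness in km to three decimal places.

Porosity at 2.7 km: φ = 0.68·exp(−0.59×2.7) = 0.1383
Solid-volume conservation: h(1−φ) = h₀(1−φ₀) ⇒ h = h₀·(1−φ₀)/(1−φ)
h = 0.135 × (1 − 0.68)/(1 − 0.1383) = 0.135 × 0.3713 = 0.0501 km

0.050 km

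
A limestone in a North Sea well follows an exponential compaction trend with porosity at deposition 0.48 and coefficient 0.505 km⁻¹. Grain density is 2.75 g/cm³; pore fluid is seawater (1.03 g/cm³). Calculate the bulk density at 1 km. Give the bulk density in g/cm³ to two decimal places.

2.25 g/cm³

Porosity at depth: n = 0.48·exp(−0.505×1) = 0.48×0.6035 = 0.2897
Bulk density: ρ_b = (1−n)ρ_g + n·ρ_f = 0.7103×2.75 + 0.2897×1.03
       = 1.953 + 0.298 = 2.252 g/cm³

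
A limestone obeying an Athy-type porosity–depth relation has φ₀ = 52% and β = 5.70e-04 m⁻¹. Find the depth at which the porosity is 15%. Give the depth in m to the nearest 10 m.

Working in km (1 km = 1000 m; β in km⁻¹ = β in m⁻¹ × 1000):
Invert Athy's law: Z = ln(φ₀/φ) / β
Z = ln(0.52/0.15) / 0.57 = ln(3.467) / 0.57 = 1.2432 / 0.57 = 2.181 km

2180 m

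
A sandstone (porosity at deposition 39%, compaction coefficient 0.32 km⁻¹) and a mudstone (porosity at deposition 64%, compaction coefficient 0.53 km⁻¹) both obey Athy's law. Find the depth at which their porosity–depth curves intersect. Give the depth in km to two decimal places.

Set φ₀ₐ e^(−βₐZ) = φ₀ᵦ e^(−βᵦZ) ⇒ ln(φ₀ₐ/φ₀ᵦ) = (βₐ − βᵦ)·Z
Z = ln(0.39/0.64) / (0.32 − 0.53) = -0.4953 / -0.21 = 2.359 km

2.36 km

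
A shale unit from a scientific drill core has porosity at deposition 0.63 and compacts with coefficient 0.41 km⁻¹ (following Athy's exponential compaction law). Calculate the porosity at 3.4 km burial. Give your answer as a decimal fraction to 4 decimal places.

phi = phi₀·exp(−k·z) = 0.63 × exp(−0.41 × 3.4) = 0.63 × exp(−1.394)
  = 0.63 × 0.2481 = 0.1563

0.1563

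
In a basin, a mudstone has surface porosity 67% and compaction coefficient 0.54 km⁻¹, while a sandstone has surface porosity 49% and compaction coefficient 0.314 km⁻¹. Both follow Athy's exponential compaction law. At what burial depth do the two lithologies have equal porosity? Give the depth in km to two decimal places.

1.38 km

Set n₀ₐ e^(−βₐd) = n₀ᵦ e^(−βᵦd) ⇒ ln(n₀ₐ/n₀ᵦ) = (βₐ − βᵦ)·d
d = ln(0.67/0.49) / (0.54 − 0.314) = 0.3129 / 0.226 = 1.384 km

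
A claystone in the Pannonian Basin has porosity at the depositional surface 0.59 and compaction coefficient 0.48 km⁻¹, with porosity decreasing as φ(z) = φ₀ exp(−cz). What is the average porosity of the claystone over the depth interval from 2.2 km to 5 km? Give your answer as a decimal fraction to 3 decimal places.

0.113

⟨φ⟩ = (1/(z₂−z₁)) ∫ φ₀ e^(−cz) dz = φ₀·(e^(−c·z₁) − e^(−c·z₂)) / (c·(z₂−z₁))
e^(−0.48×2.2) = 0.3478; e^(−0.48×5) = 0.0907
⟨φ⟩ = 0.59 × (0.3478 − 0.0907) / (0.48 × 2.8) = 0.59 × 0.1913 = 0.1129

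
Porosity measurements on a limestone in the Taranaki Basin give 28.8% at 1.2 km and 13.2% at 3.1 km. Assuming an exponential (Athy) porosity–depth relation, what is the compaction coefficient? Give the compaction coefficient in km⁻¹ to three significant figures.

Athy: n(d) = n₀ e^(−βd) ⇒ n₁/n₂ = e^{β(d₂−d₁)} ⇒ β = ln(n₁/n₂)/(d₂−d₁)
β = ln(0.288/0.132) / (3.1 − 1.2) = ln(2.182) / 1.9 = 0.7802 / 1.9 = 0.4106 km⁻¹

0.411 km⁻¹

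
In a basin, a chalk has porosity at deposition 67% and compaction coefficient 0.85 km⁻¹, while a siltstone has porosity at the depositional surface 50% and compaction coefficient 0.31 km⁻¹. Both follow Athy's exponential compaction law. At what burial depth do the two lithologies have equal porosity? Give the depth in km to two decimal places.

Set n₀ₐ e^(−cₐd) = n₀ᵦ e^(−cᵦd) ⇒ ln(n₀ₐ/n₀ᵦ) = (cₐ − cᵦ)·d
d = ln(0.67/0.5) / (0.85 − 0.31) = 0.2927 / 0.54 = 0.542 km

0.54 km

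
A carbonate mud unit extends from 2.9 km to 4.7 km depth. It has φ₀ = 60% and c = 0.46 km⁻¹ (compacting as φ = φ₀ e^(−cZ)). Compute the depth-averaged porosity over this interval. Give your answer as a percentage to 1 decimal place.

10.7%

⟨φ⟩ = (1/(Z₂−Z₁)) ∫ φ₀ e^(−cZ) dZ = φ₀·(e^(−c·Z₁) − e^(−c·Z₂)) / (c·(Z₂−Z₁))
e^(−0.46×2.9) = 0.2634; e^(−0.46×4.7) = 0.1151
⟨φ⟩ = 0.6 × (0.2634 − 0.1151) / (0.46 × 1.8) = 0.6 × 0.1791 = 0.1075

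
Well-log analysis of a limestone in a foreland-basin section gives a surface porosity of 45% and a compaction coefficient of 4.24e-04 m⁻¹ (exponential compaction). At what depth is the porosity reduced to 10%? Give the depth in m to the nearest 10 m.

3550 m

Working in km (1 km = 1000 m; k in km⁻¹ = k in m⁻¹ × 1000):
Invert Athy's law: z = ln(φ₀/φ) / k
z = ln(0.45/0.1) / 0.424 = ln(4.5) / 0.424 = 1.5041 / 0.424 = 3.547 km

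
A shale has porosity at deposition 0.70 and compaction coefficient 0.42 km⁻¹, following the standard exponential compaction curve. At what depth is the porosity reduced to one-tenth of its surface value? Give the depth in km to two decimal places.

5.48 km

n/n₀ = 1/10 ⇒ exp(−c·z) = 1/10 ⇒ z = ln(10) / c
z = 2.3026 / 0.42 = 5.482 km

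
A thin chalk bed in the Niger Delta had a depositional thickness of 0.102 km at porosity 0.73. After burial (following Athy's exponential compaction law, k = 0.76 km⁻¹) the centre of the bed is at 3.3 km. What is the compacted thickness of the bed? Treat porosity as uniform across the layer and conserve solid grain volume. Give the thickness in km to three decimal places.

Porosity at 3.3 km: φ = 0.73·exp(−0.76×3.3) = 0.0594
Solid-volume conservation: h(1−φ) = h₀(1−φ₀) ⇒ h = h₀·(1−φ₀)/(1−φ)
h = 0.102 × (1 − 0.73)/(1 − 0.0594) = 0.102 × 0.2871 = 0.0293 km

0.029 km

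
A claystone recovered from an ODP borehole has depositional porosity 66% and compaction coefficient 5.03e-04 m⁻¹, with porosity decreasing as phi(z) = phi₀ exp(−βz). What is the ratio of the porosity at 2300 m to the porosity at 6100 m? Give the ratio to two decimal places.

6.76

Working in km (1 km = 1000 m; β in km⁻¹ = β in m⁻¹ × 1000):
phi(z₁)/phi(z₂) = e^(−β·z₁)/e^(−β·z₂) = e^{β(z₂−z₁)}
= exp(0.503 × 3.8) = exp(1.911) = 6.7625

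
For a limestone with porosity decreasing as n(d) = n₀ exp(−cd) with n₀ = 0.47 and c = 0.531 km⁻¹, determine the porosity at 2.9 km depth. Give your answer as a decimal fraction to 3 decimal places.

0.101

n = n₀·exp(−c·d) = 0.47 × exp(−0.531 × 2.9) = 0.47 × exp(−1.54)
  = 0.47 × 0.2144 = 0.1008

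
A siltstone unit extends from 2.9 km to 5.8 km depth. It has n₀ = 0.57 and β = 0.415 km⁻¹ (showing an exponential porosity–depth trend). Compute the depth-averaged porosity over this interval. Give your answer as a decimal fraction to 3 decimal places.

⟨n⟩ = (1/(Z₂−Z₁)) ∫ n₀ e^(−βZ) dZ = n₀·(e^(−β·Z₁) − e^(−β·Z₂)) / (β·(Z₂−Z₁))
e^(−0.415×2.9) = 0.3001; e^(−0.415×5.8) = 0.0901
⟨n⟩ = 0.57 × (0.3001 − 0.0901) / (0.415 × 2.9) = 0.57 × 0.1745 = 0.0995

0.099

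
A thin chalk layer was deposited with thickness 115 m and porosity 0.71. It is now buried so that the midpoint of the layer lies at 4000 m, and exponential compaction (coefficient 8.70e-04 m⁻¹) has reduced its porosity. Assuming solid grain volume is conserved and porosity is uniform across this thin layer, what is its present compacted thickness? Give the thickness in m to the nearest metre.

34 m

Working in km (1 km = 1000 m; k in km⁻¹ = k in m⁻¹ × 1000):
Porosity at 4 km: n = 0.71·exp(−0.87×4) = 0.0219
Solid-volume conservation: h(1−n) = h₀(1−n₀) ⇒ h = h₀·(1−n₀)/(1−n)
h = 0.115 × (1 − 0.71)/(1 − 0.0219) = 0.115 × 0.2965 = 0.0341 km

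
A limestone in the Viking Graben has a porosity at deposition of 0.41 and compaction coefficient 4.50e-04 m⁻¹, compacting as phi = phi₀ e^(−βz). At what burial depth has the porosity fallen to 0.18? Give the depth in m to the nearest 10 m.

1830 m

Working in km (1 km = 1000 m; β in km⁻¹ = β in m⁻¹ × 1000):
Invert Athy's law: z = ln(phi₀/phi) / β
z = ln(0.41/0.18) / 0.45 = ln(2.278) / 0.45 = 0.8232 / 0.45 = 1.829 km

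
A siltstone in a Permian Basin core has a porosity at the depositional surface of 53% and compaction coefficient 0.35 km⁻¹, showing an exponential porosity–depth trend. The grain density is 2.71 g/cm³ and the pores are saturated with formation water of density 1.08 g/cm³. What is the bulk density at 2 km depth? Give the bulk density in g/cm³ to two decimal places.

2.28 g/cm³

Porosity at depth: φ = 0.53·exp(−0.35×2) = 0.53×0.4966 = 0.2632
Bulk density: ρ_b = (1−φ)ρ_g + φ·ρ_f = 0.7368×2.71 + 0.2632×1.08
       = 1.997 + 0.284 = 2.281 g/cm³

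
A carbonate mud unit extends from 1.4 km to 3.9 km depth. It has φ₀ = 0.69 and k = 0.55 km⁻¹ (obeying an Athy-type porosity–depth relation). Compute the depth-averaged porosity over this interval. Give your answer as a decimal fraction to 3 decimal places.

⟨φ⟩ = (1/(d₂−d₁)) ∫ φ₀ e^(−kd) dd = φ₀·(e^(−k·d₁) − e^(−k·d₂)) / (k·(d₂−d₁))
e^(−0.55×1.4) = 0.4630; e^(−0.55×3.9) = 0.1171
⟨φ⟩ = 0.69 × (0.4630 − 0.1171) / (0.55 × 2.5) = 0.69 × 0.2516 = 0.1736

0.174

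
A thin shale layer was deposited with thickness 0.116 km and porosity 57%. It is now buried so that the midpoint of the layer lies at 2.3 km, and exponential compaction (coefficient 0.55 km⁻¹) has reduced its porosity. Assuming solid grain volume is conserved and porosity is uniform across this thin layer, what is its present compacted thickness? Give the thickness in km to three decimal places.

0.059 km

Porosity at 2.3 km: n = 0.57·exp(−0.55×2.3) = 0.1609
Solid-volume conservation: h(1−n) = h₀(1−n₀) ⇒ h = h₀·(1−n₀)/(1−n)
h = 0.116 × (1 − 0.57)/(1 − 0.1609) = 0.116 × 0.5124 = 0.0594 km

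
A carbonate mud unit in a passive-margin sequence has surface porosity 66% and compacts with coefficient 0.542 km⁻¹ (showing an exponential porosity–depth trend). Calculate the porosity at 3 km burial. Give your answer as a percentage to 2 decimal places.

n = n₀·exp(−c·z) = 0.66 × exp(−0.542 × 3) = 0.66 × exp(−1.626)
  = 0.66 × 0.1967 = 0.1298

12.98%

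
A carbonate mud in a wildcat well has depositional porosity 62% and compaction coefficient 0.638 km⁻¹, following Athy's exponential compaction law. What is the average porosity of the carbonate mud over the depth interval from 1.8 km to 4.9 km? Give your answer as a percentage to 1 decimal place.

⟨phi⟩ = (1/(z₂−z₁)) ∫ phi₀ e^(−kz) dz = phi₀·(e^(−k·z₁) − e^(−k·z₂)) / (k·(z₂−z₁))
e^(−0.638×1.8) = 0.3171; e^(−0.638×4.9) = 0.0439
⟨phi⟩ = 0.62 × (0.3171 − 0.0439) / (0.638 × 3.1) = 0.62 × 0.1382 = 0.0857

8.6%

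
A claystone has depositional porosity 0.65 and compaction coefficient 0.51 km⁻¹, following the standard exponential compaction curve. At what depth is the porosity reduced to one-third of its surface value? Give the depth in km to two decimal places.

phi/phi₀ = 1/3 ⇒ exp(−β·d) = 1/3 ⇒ d = ln(3) / β
d = 1.0986 / 0.51 = 2.154 km

2.15 km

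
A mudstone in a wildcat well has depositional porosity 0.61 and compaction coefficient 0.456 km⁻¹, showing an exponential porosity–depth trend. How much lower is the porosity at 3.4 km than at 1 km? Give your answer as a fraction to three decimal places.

φ(1) = 0.61·e^(−0.456×1) = 0.3866
φ(3.4) = 0.61·e^(−0.456×3.4) = 0.1294
Δφ = 0.3866 − 0.1294 = 0.2572

0.257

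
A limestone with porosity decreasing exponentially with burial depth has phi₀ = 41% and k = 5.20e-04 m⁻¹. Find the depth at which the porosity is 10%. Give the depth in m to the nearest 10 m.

Working in km (1 km = 1000 m; k in km⁻¹ = k in m⁻¹ × 1000):
Invert Athy's law: z = ln(phi₀/phi) / k
z = ln(0.41/0.1) / 0.52 = ln(4.1) / 0.52 = 1.4110 / 0.52 = 2.713 km

2710 m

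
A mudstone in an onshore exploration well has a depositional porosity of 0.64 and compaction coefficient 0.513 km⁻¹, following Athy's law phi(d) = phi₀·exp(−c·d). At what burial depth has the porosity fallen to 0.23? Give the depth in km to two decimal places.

Invert Athy's law: d = ln(phi₀/phi) / c
d = ln(0.64/0.23) / 0.513 = ln(2.783) / 0.513 = 1.0234 / 0.513 = 1.995 km

1.99 km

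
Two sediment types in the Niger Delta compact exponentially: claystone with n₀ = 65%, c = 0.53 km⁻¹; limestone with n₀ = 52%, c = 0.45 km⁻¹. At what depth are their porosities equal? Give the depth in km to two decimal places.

2.79 km

Set n₀ₐ e^(−cₐd) = n₀ᵦ e^(−cᵦd) ⇒ ln(n₀ₐ/n₀ᵦ) = (cₐ − cᵦ)·d
d = ln(0.65/0.52) / (0.53 − 0.45) = 0.2231 / 0.08 = 2.789 km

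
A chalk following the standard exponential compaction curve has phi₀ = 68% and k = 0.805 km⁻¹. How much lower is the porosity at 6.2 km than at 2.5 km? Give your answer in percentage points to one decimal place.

8.6 percentage points

phi(2.5) = 0.68·e^(−0.805×2.5) = 0.0909
phi(6.2) = 0.68·e^(−0.805×6.2) = 0.0046
Δphi = 0.0909 − 0.0046 = 0.0863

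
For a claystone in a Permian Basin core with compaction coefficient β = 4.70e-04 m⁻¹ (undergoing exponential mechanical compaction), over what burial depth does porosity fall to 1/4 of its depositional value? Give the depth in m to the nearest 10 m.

2950 m

Working in km (1 km = 1000 m; β in km⁻¹ = β in m⁻¹ × 1000):
n/n₀ = 1/4 ⇒ exp(−β·z) = 1/4 ⇒ z = ln(4) / β
z = 1.3863 / 0.47 = 2.950 km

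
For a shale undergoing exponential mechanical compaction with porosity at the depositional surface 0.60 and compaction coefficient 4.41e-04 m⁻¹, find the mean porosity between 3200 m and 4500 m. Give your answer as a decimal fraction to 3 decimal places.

0.111

Working in km (1 km = 1000 m; k in km⁻¹ = k in m⁻¹ × 1000):
⟨φ⟩ = (1/(Z₂−Z₁)) ∫ φ₀ e^(−kZ) dZ = φ₀·(e^(−k·Z₁) − e^(−k·Z₂)) / (k·(Z₂−Z₁))
e^(−0.441×3.2) = 0.2439; e^(−0.441×4.5) = 0.1374
⟨φ⟩ = 0.6 × (0.2439 − 0.1374) / (0.441 × 1.3) = 0.6 × 0.1856 = 0.1114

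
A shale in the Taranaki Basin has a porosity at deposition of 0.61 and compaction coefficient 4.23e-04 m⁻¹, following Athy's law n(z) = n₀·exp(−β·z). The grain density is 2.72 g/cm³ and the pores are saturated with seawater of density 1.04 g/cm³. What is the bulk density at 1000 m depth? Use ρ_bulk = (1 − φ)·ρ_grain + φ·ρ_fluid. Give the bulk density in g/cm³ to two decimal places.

Working in km (1 km = 1000 m; β in km⁻¹ = β in m⁻¹ × 1000):
Porosity at depth: n = 0.61·exp(−0.423×1) = 0.61×0.6551 = 0.3996
Bulk density: ρ_b = (1−n)ρ_g + n·ρ_f = 0.6004×2.72 + 0.3996×1.04
       = 1.633 + 0.416 = 2.049 g/cm³

2.05 g/cm³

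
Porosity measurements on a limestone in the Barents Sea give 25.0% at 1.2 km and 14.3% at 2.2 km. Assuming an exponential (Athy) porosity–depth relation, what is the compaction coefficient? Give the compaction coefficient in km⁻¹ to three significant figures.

0.559 km⁻¹

Athy: n(Z) = n₀ e^(−cZ) ⇒ n₁/n₂ = e^{c(Z₂−Z₁)} ⇒ c = ln(n₁/n₂)/(Z₂−Z₁)
c = ln(0.25/0.143) / (2.2 − 1.2) = ln(1.748) / 1 = 0.5586 / 1 = 0.5586 km⁻¹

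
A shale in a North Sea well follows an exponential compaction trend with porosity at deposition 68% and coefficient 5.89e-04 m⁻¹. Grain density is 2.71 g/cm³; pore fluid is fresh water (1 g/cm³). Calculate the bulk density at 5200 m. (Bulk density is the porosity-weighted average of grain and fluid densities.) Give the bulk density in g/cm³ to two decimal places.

2.66 g/cm³

Working in km (1 km = 1000 m; c in km⁻¹ = c in m⁻¹ × 1000):
Porosity at depth: φ = 0.68·exp(−0.589×5.2) = 0.68×0.0468 = 0.0318
Bulk density: ρ_b = (1−φ)ρ_g + φ·ρ_f = 0.9682×2.71 + 0.0318×1
       = 2.624 + 0.032 = 2.656 g/cm³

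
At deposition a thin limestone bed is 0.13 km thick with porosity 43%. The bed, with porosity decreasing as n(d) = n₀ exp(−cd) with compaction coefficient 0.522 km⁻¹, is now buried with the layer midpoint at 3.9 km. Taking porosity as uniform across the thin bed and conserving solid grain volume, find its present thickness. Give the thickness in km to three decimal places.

Porosity at 3.9 km: n = 0.43·exp(−0.522×3.9) = 0.0561
Solid-volume conservation: h(1−n) = h₀(1−n₀) ⇒ h = h₀·(1−n₀)/(1−n)
h = 0.13 × (1 − 0.43)/(1 − 0.0561) = 0.13 × 0.6039 = 0.0785 km

0.079 km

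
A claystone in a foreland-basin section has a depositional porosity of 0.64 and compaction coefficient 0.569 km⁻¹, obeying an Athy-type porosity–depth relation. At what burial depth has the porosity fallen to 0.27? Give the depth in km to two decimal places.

Invert Athy's law: d = ln(n₀/n) / β
d = ln(0.64/0.27) / 0.569 = ln(2.37) / 0.569 = 0.8630 / 0.569 = 1.517 km

1.52 km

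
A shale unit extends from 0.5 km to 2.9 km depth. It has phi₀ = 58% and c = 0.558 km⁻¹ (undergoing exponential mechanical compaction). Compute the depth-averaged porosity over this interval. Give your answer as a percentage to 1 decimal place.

⟨phi⟩ = (1/(z₂−z₁)) ∫ phi₀ e^(−cz) dz = phi₀·(e^(−c·z₁) − e^(−c·z₂)) / (c·(z₂−z₁))
e^(−0.558×0.5) = 0.7565; e^(−0.558×2.9) = 0.1983
⟨phi⟩ = 0.58 × (0.7565 − 0.1983) / (0.558 × 2.4) = 0.58 × 0.4169 = 0.2418

24.2%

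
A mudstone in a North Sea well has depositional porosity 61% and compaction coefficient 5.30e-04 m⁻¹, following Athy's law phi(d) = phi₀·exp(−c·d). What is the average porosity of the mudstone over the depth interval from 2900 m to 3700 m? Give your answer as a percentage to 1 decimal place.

10.7%

Working in km (1 km = 1000 m; c in km⁻¹ = c in m⁻¹ × 1000):
⟨phi⟩ = (1/(d₂−d₁)) ∫ phi₀ e^(−cd) dd = phi₀·(e^(−c·d₁) − e^(−c·d₂)) / (c·(d₂−d₁))
e^(−0.53×2.9) = 0.2150; e^(−0.53×3.7) = 0.1407
⟨phi⟩ = 0.61 × (0.2150 − 0.1407) / (0.53 × 0.8) = 0.61 × 0.1753 = 0.1069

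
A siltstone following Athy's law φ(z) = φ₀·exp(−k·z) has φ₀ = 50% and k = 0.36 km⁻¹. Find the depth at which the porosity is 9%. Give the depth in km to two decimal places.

Invert Athy's law: z = ln(φ₀/φ) / k
z = ln(0.5/0.09) / 0.36 = ln(5.556) / 0.36 = 1.7148 / 0.36 = 4.763 km

4.76 km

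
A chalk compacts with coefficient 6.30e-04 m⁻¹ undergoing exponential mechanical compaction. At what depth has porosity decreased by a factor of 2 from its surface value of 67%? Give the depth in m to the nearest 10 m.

Working in km (1 km = 1000 m; k in km⁻¹ = k in m⁻¹ × 1000):
phi/phi₀ = 1/2 ⇒ exp(−k·Z) = 1/2 ⇒ Z = ln(2) / k
Z = 0.6931 / 0.63 = 1.100 km

1100 m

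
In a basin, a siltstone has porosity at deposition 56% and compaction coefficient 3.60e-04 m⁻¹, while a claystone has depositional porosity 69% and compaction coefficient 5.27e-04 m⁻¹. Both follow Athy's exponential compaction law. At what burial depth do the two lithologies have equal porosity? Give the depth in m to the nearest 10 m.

Working in km (1 km = 1000 m; c in km⁻¹ = c in m⁻¹ × 1000):
Set phi₀ₐ e^(−cₐd) = phi₀ᵦ e^(−cᵦd) ⇒ ln(phi₀ₐ/phi₀ᵦ) = (cₐ − cᵦ)·d
d = ln(0.56/0.69) / (0.36 − 0.527) = -0.2088 / -0.167 = 1.250 km

1250 m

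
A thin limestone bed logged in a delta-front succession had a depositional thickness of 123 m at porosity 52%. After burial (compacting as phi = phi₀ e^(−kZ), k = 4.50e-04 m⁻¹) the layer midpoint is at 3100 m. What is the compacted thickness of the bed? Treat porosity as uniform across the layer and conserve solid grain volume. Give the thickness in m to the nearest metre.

68 m

Working in km (1 km = 1000 m; k in km⁻¹ = k in m⁻¹ × 1000):
Porosity at 3.1 km: phi = 0.52·exp(−0.45×3.1) = 0.1289
Solid-volume conservation: h(1−phi) = h₀(1−phi₀) ⇒ h = h₀·(1−phi₀)/(1−phi)
h = 0.123 × (1 − 0.52)/(1 − 0.1289) = 0.123 × 0.5510 = 0.0678 km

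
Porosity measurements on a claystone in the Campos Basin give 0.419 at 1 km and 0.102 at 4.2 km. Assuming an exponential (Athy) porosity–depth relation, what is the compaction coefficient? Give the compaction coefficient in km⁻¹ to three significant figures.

0.442 km⁻¹

Athy: n(d) = n₀ e^(−βd) ⇒ n₁/n₂ = e^{β(d₂−d₁)} ⇒ β = ln(n₁/n₂)/(d₂−d₁)
β = ln(0.419/0.102) / (4.2 − 1) = ln(4.108) / 3.2 = 1.4129 / 3.2 = 0.4415 km⁻¹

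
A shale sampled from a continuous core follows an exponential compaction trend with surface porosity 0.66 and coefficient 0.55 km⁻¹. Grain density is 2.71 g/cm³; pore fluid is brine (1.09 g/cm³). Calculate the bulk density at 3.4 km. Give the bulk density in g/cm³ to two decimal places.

2.55 g/cm³

Porosity at depth: phi = 0.66·exp(−0.55×3.4) = 0.66×0.1541 = 0.1017
Bulk density: ρ_b = (1−phi)ρ_g + phi·ρ_f = 0.8983×2.71 + 0.1017×1.09
       = 2.434 + 0.111 = 2.545 g/cm³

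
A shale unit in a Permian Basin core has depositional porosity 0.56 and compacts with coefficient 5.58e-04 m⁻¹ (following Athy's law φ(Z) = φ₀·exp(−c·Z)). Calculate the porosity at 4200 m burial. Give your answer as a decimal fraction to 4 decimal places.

Working in km (1 km = 1000 m; c in km⁻¹ = c in m⁻¹ × 1000):
φ = φ₀·exp(−c·Z) = 0.56 × exp(−0.558 × 4.2) = 0.56 × exp(−2.344)
  = 0.56 × 0.0960 = 0.0537

0.0537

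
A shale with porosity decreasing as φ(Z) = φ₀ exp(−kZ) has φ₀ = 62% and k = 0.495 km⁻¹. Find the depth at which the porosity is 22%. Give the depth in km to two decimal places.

Invert Athy's law: Z = ln(φ₀/φ) / k
Z = ln(0.62/0.22) / 0.495 = ln(2.818) / 0.495 = 1.0361 / 0.495 = 2.093 km

2.09 km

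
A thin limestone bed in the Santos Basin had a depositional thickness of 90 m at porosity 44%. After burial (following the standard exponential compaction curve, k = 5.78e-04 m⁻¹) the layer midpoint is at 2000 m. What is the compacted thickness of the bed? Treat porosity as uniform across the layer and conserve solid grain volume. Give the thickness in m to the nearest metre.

Working in km (1 km = 1000 m; k in km⁻¹ = k in m⁻¹ × 1000):
Porosity at 2 km: n = 0.44·exp(−0.578×2) = 0.1385
Solid-volume conservation: h(1−n) = h₀(1−n₀) ⇒ h = h₀·(1−n₀)/(1−n)
h = 0.09 × (1 − 0.44)/(1 − 0.1385) = 0.09 × 0.6500 = 0.0585 km

59 m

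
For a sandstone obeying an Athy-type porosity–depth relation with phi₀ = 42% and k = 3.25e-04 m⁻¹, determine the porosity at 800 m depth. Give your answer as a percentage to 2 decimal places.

Working in km (1 km = 1000 m; k in km⁻¹ = k in m⁻¹ × 1000):
phi = phi₀·exp(−k·z) = 0.42 × exp(−0.325 × 0.8) = 0.42 × exp(−0.26)
  = 0.42 × 0.7711 = 0.3238

32.38%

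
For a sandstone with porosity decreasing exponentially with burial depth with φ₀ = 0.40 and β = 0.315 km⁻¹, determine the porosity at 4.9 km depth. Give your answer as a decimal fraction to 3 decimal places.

φ = φ₀·exp(−β·z) = 0.4 × exp(−0.315 × 4.9) = 0.4 × exp(−1.544)
  = 0.4 × 0.2136 = 0.0855

0.085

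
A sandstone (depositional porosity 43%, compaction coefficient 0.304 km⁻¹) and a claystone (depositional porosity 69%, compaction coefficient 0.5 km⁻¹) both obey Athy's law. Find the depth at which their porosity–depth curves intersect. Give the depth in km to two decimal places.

2.41 km

Set φ₀ₐ e^(−kₐd) = φ₀ᵦ e^(−kᵦd) ⇒ ln(φ₀ₐ/φ₀ᵦ) = (kₐ − kᵦ)·d
d = ln(0.43/0.69) / (0.304 − 0.5) = -0.4729 / -0.196 = 2.413 km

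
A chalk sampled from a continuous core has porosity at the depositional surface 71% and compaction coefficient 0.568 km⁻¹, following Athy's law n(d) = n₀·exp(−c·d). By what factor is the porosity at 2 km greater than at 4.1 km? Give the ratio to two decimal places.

n(d₁)/n(d₂) = e^(−c·d₁)/e^(−c·d₂) = e^{c(d₂−d₁)}
= exp(0.568 × 2.1) = exp(1.193) = 3.2963

3.30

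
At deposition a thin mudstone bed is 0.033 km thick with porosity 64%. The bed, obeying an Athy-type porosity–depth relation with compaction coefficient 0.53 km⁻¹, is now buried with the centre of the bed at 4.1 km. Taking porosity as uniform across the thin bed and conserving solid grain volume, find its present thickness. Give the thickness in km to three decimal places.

0.013 km

Porosity at 4.1 km: n = 0.64·exp(−0.53×4.1) = 0.0729
Solid-volume conservation: h(1−n) = h₀(1−n₀) ⇒ h = h₀·(1−n₀)/(1−n)
h = 0.033 × (1 − 0.64)/(1 − 0.0729) = 0.033 × 0.3883 = 0.0128 km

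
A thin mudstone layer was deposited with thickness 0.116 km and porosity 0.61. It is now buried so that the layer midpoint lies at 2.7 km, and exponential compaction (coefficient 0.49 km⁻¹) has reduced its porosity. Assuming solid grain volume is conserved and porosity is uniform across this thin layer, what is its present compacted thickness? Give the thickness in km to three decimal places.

Porosity at 2.7 km: n = 0.61·exp(−0.49×2.7) = 0.1625
Solid-volume conservation: h(1−n) = h₀(1−n₀) ⇒ h = h₀·(1−n₀)/(1−n)
h = 0.116 × (1 − 0.61)/(1 − 0.1625) = 0.116 × 0.4657 = 0.0540 km

0.054 km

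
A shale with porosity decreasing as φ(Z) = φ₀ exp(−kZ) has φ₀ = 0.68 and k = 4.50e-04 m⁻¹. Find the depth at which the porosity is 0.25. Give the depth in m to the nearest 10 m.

2220 m

Working in km (1 km = 1000 m; k in km⁻¹ = k in m⁻¹ × 1000):
Invert Athy's law: Z = ln(φ₀/φ) / k
Z = ln(0.68/0.25) / 0.45 = ln(2.72) / 0.45 = 1.0006 / 0.45 = 2.224 km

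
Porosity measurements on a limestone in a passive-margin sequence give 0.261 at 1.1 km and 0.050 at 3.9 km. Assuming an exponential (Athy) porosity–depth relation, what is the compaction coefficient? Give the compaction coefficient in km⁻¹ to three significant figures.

Athy: phi(d) = phi₀ e^(−cd) ⇒ phi₁/phi₂ = e^{c(d₂−d₁)} ⇒ c = ln(phi₁/phi₂)/(d₂−d₁)
c = ln(0.261/0.05) / (3.9 − 1.1) = ln(5.22) / 2.8 = 1.6525 / 2.8 = 0.5902 km⁻¹

0.590 km⁻¹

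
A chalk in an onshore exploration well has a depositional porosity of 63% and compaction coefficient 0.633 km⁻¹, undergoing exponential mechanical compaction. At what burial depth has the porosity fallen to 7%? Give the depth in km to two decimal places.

Invert Athy's law: d = ln(φ₀/φ) / k
d = ln(0.63/0.07) / 0.633 = ln(9) / 0.633 = 2.1972 / 0.633 = 3.471 km

3.47 km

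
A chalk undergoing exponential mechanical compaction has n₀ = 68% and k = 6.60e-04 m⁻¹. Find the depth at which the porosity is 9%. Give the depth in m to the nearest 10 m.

3060 m

Working in km (1 km = 1000 m; k in km⁻¹ = k in m⁻¹ × 1000):
Invert Athy's law: Z = ln(n₀/n) / k
Z = ln(0.68/0.09) / 0.66 = ln(7.556) / 0.66 = 2.0223 / 0.66 = 3.064 km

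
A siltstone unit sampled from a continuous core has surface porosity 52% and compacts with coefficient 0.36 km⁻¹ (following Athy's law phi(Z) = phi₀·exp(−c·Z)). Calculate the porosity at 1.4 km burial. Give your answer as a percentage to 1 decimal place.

31.4%

phi = phi₀·exp(−c·Z) = 0.52 × exp(−0.36 × 1.4) = 0.52 × exp(−0.504)
  = 0.52 × 0.6041 = 0.3141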